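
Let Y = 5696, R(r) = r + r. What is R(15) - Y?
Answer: -5666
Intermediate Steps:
R(r) = 2*r
R(15) - Y = 2*15 - 1*5696 = 30 - 5696 = -5666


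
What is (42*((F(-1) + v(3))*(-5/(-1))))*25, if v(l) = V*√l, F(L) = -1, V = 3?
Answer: -5250 + 15750*√3 ≈ 22030.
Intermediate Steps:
v(l) = 3*√l
(42*((F(-1) + v(3))*(-5/(-1))))*25 = (42*((-1 + 3*√3)*(-5/(-1))))*25 = (42*((-1 + 3*√3)*(-5*(-1))))*25 = (42*((-1 + 3*√3)*5))*25 = (42*(-5 + 15*√3))*25 = (-210 + 630*√3)*25 = -5250 + 15750*√3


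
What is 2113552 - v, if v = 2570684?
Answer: -457132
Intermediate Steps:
2113552 - v = 2113552 - 1*2570684 = 2113552 - 2570684 = -457132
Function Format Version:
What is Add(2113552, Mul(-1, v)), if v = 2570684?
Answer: -457132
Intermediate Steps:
Add(2113552, Mul(-1, v)) = Add(2113552, Mul(-1, 2570684)) = Add(2113552, -2570684) = -457132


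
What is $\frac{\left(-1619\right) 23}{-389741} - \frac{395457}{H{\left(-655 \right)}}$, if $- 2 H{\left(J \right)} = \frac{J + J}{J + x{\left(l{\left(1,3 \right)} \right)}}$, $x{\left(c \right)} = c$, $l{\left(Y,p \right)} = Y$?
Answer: $\frac{100798301930833}{255280355} \approx 3.9485 \cdot 10^{5}$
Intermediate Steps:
$H{\left(J \right)} = - \frac{J}{1 + J}$ ($H{\left(J \right)} = - \frac{\left(J + J\right) \frac{1}{J + 1}}{2} = - \frac{2 J \frac{1}{1 + J}}{2} = - \frac{J}{1 + J}$)
$\frac{\left(-1619\right) 23}{-389741} - \frac{395457}{H{\left(-655 \right)}} = \frac{\left(-1619\right) 23}{-389741} - \frac{395457}{\left(-1\right) \left(-655\right) \frac{1}{1 - 655}} = \left(-37237\right) \left(- \frac{1}{389741}\right) - \frac{395457}{\left(-1\right) \left(-655\right) \frac{1}{-654}} = \frac{37237}{389741} - \frac{395457}{\left(-1\right) \left(-655\right) \left(- \frac{1}{654}\right)} = \frac{37237}{389741} - \frac{395457}{- \frac{655}{654}} = \frac{37237}{389741} - - \frac{258628878}{655} = \frac{37237}{389741} + \frac{258628878}{655} = \frac{100798301930833}{255280355}$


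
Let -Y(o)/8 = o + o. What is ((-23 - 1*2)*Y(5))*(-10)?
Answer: -20000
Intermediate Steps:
Y(o) = -16*o (Y(o) = -8*(o + o) = -16*o)
((-23 - 1*2)*Y(5))*(-10) = ((-23 - 1*2)*(-16*5))*(-10) = ((-23 - 2)*(-80))*(-10) = -25*(-80)*(-10) = 2000*(-10) = -20000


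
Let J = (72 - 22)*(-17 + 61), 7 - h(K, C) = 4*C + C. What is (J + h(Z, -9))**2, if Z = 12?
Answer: 5071504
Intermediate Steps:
h(K, C) = 7 - 5*C (h(K, C) = 7 - (4*C + C) = 7 - 5*C)
J = 2200 (J = 50*44 = 2200)
(J + h(Z, -9))**2 = (2200 + (7 - 5*(-9)))**2 = (2200 + (7 + 45))**2 = (2200 + 52)**2 = 2252**2 = 5071504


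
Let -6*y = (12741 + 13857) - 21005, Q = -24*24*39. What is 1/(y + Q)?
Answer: -6/140377 ≈ -4.2742e-5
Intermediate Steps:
Q = -22464 (Q = -576*39 = -22464)
y = -5593/6 (y = -((12741 + 13857) - 21005)/6 = -(26598 - 21005)/6 = -⅙*5593 = -5593/6 ≈ -932.17)
1/(y + Q) = 1/(-5593/6 - 22464) = 1/(-140377/6) = -6/140377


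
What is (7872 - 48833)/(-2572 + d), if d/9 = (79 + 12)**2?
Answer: -40961/71957 ≈ -0.56924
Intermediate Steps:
d = 74529 (d = 9*(79 + 12)**2 = 9*91**2 = 9*8281 = 74529)
(7872 - 48833)/(-2572 + d) = (7872 - 48833)/(-2572 + 74529) = -40961/71957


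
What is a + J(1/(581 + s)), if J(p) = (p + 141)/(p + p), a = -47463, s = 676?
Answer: 41156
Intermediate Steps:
J(p) = (141 + p)/(2*p) (J(p) = (141 + p)/((2*p)) = (141 + p)*(1/(2*p)) = (141 + p)/(2*p))
a + J(1/(581 + s)) = -47463 + (141 + 1/(581 + 676))/(2*(1/(581 + 676))) = -47463 + (141 + 1/1257)/(2*(1/1257)) = -47463 + (1/2)*1257*(177238/1257) = -47463 + 88619 = 41156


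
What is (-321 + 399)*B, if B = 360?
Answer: 28080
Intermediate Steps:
(-321 + 399)*B = (-321 + 399)*360 = 78*360 = 28080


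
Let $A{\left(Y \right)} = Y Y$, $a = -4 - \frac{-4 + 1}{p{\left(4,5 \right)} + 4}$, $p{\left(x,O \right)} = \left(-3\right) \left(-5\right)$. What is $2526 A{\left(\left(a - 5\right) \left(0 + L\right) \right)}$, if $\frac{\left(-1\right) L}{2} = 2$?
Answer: $\frac{1140701184}{361} \approx 3.1598 \cdot 10^{6}$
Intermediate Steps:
$p{\left(x,O \right)} = 15$
$L = -4$ ($L = \left(-2\right) 2 = -4$)
$a = - \frac{73}{19}$ ($a = -4 - \frac{-4 + 1}{15 + 4} = -4 - - \frac{3}{19} = -4 + \frac{3}{19} = - \frac{73}{19} \approx -3.8421$)
$A{\left(Y \right)} = Y^{2}$
$2526 A{\left(\left(a - 5\right) \left(0 + L\right) \right)} = 2526 \left(\left(- \frac{73}{19} - 5\right) \left(0 - 4\right)\right)^{2} = 2526 \left(\left(- \frac{168}{19}\right) \left(-4\right)\right)^{2} = 2526 \left(\frac{672}{19}\right)^{2} = 2526 \cdot \frac{451584}{361} = \frac{1140701184}{361}$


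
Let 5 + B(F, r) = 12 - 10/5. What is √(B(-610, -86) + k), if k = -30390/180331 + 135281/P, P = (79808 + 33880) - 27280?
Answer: √388302998714613332322/7791020524 ≈ 2.5292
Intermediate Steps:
P = 86408 (P = 113688 - 27280 = 86408)
B(F, r) = 5 (B(F, r) = -5 + (12 - 10/5) = -5 + (12 + (⅕)*(-10)) = -5 + (12 - 2) = -5 + 10 = 5)
k = 21769418891/15582041048 (k = -30390/180331 + 135281/86408 = 21769418891/15582041048 ≈ 1.3971)
√(B(-610, -86) + k) = √(5 + 21769418891/15582041048) = √(99679624131/15582041048) = √388302998714613332322/7791020524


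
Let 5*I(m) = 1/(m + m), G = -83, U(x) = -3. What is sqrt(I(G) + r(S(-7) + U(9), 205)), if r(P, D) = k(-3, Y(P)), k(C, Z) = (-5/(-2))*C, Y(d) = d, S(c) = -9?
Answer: I*sqrt(1291895)/415 ≈ 2.7388*I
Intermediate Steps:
I(m) = 1/(10*m) (I(m) = 1/(5*(m + m)) = 1/(5*((2*m))) = (1/(2*m))/5 = 1/(10*m))
k(C, Z) = 5*C/2 (k(C, Z) = (-5*(-1/2))*C = 5*C/2)
r(P, D) = -15/2 (r(P, D) = (5/2)*(-3) = -15/2)
sqrt(I(G) + r(S(-7) + U(9), 205)) = sqrt((1/10)/(-83) - 15/2) = sqrt((1/10)*(-1/83) - 15/2) = sqrt(-1/830 - 15/2) = sqrt(-3113/415) = I*sqrt(1291895)/415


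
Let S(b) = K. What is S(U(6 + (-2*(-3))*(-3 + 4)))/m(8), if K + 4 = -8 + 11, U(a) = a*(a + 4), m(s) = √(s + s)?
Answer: -¼ ≈ -0.25000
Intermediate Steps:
m(s) = √2*√s (m(s) = √(2*s) = √2*√s)
U(a) = a*(4 + a)
K = -1 (K = -4 + (-8 + 11) = -4 + 3 = -1)
S(b) = -1
S(U(6 + (-2*(-3))*(-3 + 4)))/m(8) = -1/(√2*√8) = -1/(√2*(2*√2)) = -1/4 = -1*¼ = -¼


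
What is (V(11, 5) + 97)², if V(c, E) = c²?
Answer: 47524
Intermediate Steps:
(V(11, 5) + 97)² = (11² + 97)² = (121 + 97)² = 218² = 47524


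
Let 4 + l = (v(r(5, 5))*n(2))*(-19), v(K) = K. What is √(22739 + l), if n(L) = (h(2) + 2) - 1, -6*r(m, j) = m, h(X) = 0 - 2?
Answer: √817890/6 ≈ 150.73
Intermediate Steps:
h(X) = -2
r(m, j) = -m/6
n(L) = -1 (n(L) = (-2 + 2) - 1 = 0 - 1 = -1)
l = -119/6 (l = -4 + (-⅙*5*(-1))*(-19) = -4 - ⅚*(-1)*(-19) = -4 + (⅚)*(-19) = -4 - 95/6 = -119/6 ≈ -19.833)
√(22739 + l) = √(22739 - 119/6) = √(136315/6) = √817890/6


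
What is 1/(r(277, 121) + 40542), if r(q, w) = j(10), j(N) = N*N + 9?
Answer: 1/40651 ≈ 2.4600e-5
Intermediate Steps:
j(N) = 9 + N² (j(N) = N² + 9 = 9 + N²)
r(q, w) = 109 (r(q, w) = 9 + 10² = 9 + 100 = 109)
1/(r(277, 121) + 40542) = 1/(109 + 40542) = 1/40651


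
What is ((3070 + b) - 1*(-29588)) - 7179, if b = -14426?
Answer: 11053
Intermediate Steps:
((3070 + b) - 1*(-29588)) - 7179 = ((3070 - 14426) - 1*(-29588)) - 7179 = (-11356 + 29588) - 7179 = 18232 - 7179 = 11053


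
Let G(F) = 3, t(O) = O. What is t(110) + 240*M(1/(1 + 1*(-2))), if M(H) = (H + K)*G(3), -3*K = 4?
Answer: -1570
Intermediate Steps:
K = -4/3 (K = -⅓*4 = -4/3 ≈ -1.3333)
M(H) = -4 + 3*H (M(H) = (H - 4/3)*3 = (-4/3 + H)*3 = -4 + 3*H)
t(110) + 240*M(1/(1 + 1*(-2))) = 110 + 240*(-4 + 3/(1 + 1*(-2))) = 110 + 240*(-4 + 3/(1 - 2)) = 110 + 240*(-4 + 3/(-1)) = 110 + 240*(-4 + 3*(-1)) = 110 + 240*(-4 - 3) = 110 + 240*(-7) = 110 - 1680 = -1570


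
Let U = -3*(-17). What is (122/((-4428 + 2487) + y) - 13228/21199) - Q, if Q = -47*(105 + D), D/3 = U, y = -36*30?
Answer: 776532914488/64042179 ≈ 12125.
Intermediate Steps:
y = -1080
U = 51
D = 153 (D = 3*51 = 153)
Q = -12126 (Q = -47*(105 + 153) = -47*258 = -12126)
(122/((-4428 + 2487) + y) - 13228/21199) - Q = (122/((-4428 + 2487) - 1080) - 13228/21199) - 1*(-12126) = (122/(-1941 - 1080) - 13228*1/21199) + 12126 = (122/(-3021) - 13228/21199) + 12126 = (122*(-1/3021) - 13228/21199) + 12126 = (-122/3021 - 13228/21199) + 12126 = -42548066/64042179 + 12126 = 776532914488/64042179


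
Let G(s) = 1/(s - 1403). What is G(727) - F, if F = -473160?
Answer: 319856159/676 ≈ 4.7316e+5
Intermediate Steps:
G(s) = 1/(-1403 + s)
G(727) - F = 1/(-1403 + 727) - 1*(-473160) = 1/(-676) + 473160 = -1/676 + 473160 = 319856159/676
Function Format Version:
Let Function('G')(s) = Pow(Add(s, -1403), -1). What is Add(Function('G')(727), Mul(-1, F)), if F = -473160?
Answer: Rational(319856159, 676) ≈ 4.7316e+5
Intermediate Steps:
Function('G')(s) = Pow(Add(-1403, s), -1)
Add(Function('G')(727), Mul(-1, F)) = Add(Pow(Add(-1403, 727), -1), Mul(-1, -473160)) = Add(Pow(-676, -1), 473160) = Add(Rational(-1, 676), 473160) = Rational(319856159, 676)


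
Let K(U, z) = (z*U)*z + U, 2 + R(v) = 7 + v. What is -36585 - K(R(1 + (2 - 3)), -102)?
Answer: -88610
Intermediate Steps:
R(v) = 5 + v (R(v) = -2 + (7 + v) = 5 + v)
K(U, z) = U + U*z² (K(U, z) = (U*z)*z + U = U*z² + U = U + U*z²)
-36585 - K(R(1 + (2 - 3)), -102) = -36585 - (5 + (1 + (2 - 3)))*(1 + (-102)²) = -36585 - (5 + (1 - 1))*(1 + 10404) = -36585 - (5 + 0)*10405 = -36585 - 5*10405 = -36585 - 1*52025 = -36585 - 52025 = -88610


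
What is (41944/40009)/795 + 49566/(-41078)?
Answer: -787415234549/653287156545 ≈ -1.2053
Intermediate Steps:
(41944/40009)/795 + 49566/(-41078) = (41944*(1/40009))*(1/795) + 49566*(-1/41078) = (41944/40009)*(1/795) - 24783/20539 = 41944/31807155 - 24783/20539 = -787415234549/653287156545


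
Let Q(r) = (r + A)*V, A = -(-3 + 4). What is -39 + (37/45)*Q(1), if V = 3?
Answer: -39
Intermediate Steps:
A = -1 (A = -1*1 = -1)
Q(r) = -3 + 3*r (Q(r) = (r - 1)*3 = (-1 + r)*3 = -3 + 3*r)
-39 + (37/45)*Q(1) = -39 + (37/45)*(-3 + 3*1) = -39 + (37*(1/45))*(-3 + 3) = -39 + (37/45)*0 = -39 + 0 = -39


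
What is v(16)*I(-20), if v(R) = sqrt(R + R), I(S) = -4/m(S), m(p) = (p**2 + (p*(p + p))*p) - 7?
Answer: 16*sqrt(2)/15607 ≈ 0.0014498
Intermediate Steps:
m(p) = -7 + p**2 + 2*p**3 (m(p) = (p**2 + (p*(2*p))*p) - 7 = (p**2 + (2*p**2)*p) - 7 = (p**2 + 2*p**3) - 7 = -7 + p**2 + 2*p**3)
I(S) = -4/(-7 + S**2 + 2*S**3)
v(R) = sqrt(2)*sqrt(R) (v(R) = sqrt(2*R) = sqrt(2)*sqrt(R))
v(16)*I(-20) = (sqrt(2)*sqrt(16))*(-4/(-7 + (-20)**2 + 2*(-20)**3)) = (sqrt(2)*4)*(-4/(-7 + 400 + 2*(-8000))) = (4*sqrt(2))*(-4/(-7 + 400 - 16000)) = (4*sqrt(2))*(-4/(-15607)) = (4*sqrt(2))*(-4*(-1/15607)) = (4*sqrt(2))*(4/15607) = 16*sqrt(2)/15607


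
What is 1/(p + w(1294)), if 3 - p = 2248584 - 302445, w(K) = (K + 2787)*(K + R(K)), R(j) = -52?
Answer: 1/3122466 ≈ 3.2026e-7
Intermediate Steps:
w(K) = (-52 + K)*(2787 + K) (w(K) = (K + 2787)*(K - 52) = (2787 + K)*(-52 + K) = (-52 + K)*(2787 + K))
p = -1946136 (p = 3 - (2248584 - 302445) = 3 - 1*1946139 = 3 - 1946139 = -1946136)
1/(p + w(1294)) = 1/(-1946136 + (-144924 + 1294**2 + 2735*1294)) = 1/(-1946136 + (-144924 + 1674436 + 3539090)) = 1/(-1946136 + 5068602) = 1/3122466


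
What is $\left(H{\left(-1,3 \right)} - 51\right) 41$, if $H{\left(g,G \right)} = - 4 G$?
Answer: $-2583$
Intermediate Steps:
$\left(H{\left(-1,3 \right)} - 51\right) 41 = \left(\left(-4\right) 3 - 51\right) 41 = \left(-12 - 51\right) 41 = \left(-63\right) 41 = -2583$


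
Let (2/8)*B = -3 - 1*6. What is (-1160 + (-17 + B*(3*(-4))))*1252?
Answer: -932740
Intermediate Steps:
B = -36 (B = 4*(-3 - 1*6) = 4*(-3 - 6) = 4*(-9) = -36)
(-1160 + (-17 + B*(3*(-4))))*1252 = (-1160 + (-17 - 108*(-4)))*1252 = (-1160 + (-17 - 36*(-12)))*1252 = (-1160 + (-17 + 432))*1252 = (-1160 + 415)*1252 = -745*1252 = -932740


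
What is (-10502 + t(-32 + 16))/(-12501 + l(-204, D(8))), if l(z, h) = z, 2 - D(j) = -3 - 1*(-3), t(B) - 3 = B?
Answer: 701/847 ≈ 0.82763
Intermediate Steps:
t(B) = 3 + B
D(j) = 2 (D(j) = 2 - (-3 - 1*(-3)) = 2 - (-3 + 3) = 2 - 1*0 = 2 + 0 = 2)
(-10502 + t(-32 + 16))/(-12501 + l(-204, D(8))) = (-10502 + (3 + (-32 + 16)))/(-12501 - 204) = (-10502 + (3 - 16))/(-12705) = (-10502 - 13)*(-1/12705) = -10515*(-1/12705) = 701/847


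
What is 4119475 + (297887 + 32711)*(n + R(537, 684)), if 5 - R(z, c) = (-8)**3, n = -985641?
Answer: -325675904677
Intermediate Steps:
R(z, c) = 517 (R(z, c) = 5 - 1*(-8)**3 = 5 - 1*(-512) = 5 + 512 = 517)
4119475 + (297887 + 32711)*(n + R(537, 684)) = 4119475 + (297887 + 32711)*(-985641 + 517) = 4119475 + 330598*(-985124) = 4119475 - 325680024152 = -325675904677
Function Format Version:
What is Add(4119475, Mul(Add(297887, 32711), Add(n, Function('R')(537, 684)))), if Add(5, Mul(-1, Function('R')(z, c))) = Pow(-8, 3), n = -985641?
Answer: -325675904677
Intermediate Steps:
Function('R')(z, c) = 517 (Function('R')(z, c) = Add(5, Mul(-1, Pow(-8, 3))) = Add(5, Mul(-1, -512)) = Add(5, 512) = 517)
Add(4119475, Mul(Add(297887, 32711), Add(n, Function('R')(537, 684)))) = Add(4119475, Mul(Add(297887, 32711), Add(-985641, 517))) = Add(4119475, Mul(330598, -985124)) = Add(4119475, -325680024152) = -325675904677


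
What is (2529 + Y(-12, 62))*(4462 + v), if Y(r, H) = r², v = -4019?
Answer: 1184139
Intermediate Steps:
(2529 + Y(-12, 62))*(4462 + v) = (2529 + (-12)²)*(4462 - 4019) = (2529 + 144)*443 = 2673*443 = 1184139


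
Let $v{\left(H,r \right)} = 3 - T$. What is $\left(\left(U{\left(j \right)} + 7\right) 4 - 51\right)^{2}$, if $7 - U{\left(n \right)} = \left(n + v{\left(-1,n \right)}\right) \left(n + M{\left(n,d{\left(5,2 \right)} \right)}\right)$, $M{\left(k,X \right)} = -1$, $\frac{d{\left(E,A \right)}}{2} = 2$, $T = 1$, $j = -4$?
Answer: $1225$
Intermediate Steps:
$d{\left(E,A \right)} = 4$ ($d{\left(E,A \right)} = 2 \cdot 2 = 4$)
$v{\left(H,r \right)} = 2$ ($v{\left(H,r \right)} = 3 - 1 = 2$)
$U{\left(n \right)} = 7 - \left(-1 + n\right) \left(2 + n\right)$ ($U{\left(n \right)} = 7 - \left(n + 2\right) \left(n - 1\right) = 7 - \left(2 + n\right) \left(-1 + n\right) = 7 - \left(-1 + n\right) \left(2 + n\right)$)
$\left(\left(U{\left(j \right)} + 7\right) 4 - 51\right)^{2} = \left(\left(\left(9 - -4 - \left(-4\right)^{2}\right) + 7\right) 4 - 51\right)^{2} = \left(\left(\left(9 + 4 - 16\right) + 7\right) 4 - 51\right)^{2} = \left(\left(-3 + 7\right) 4 - 51\right)^{2} = \left(4 \cdot 4 - 51\right)^{2} = \left(16 - 51\right)^{2} = \left(-35\right)^{2} = 1225$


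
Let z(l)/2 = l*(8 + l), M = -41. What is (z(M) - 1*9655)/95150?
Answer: -6949/95150 ≈ -0.073032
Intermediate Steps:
z(l) = 2*l*(8 + l) (z(l) = 2*(l*(8 + l)) = 2*l*(8 + l))
(z(M) - 1*9655)/95150 = (2*(-41)*(8 - 41) - 1*9655)/95150 = (2*(-41)*(-33) - 9655)*(1/95150) = (2706 - 9655)*(1/95150) = -6949*1/95150 = -6949/95150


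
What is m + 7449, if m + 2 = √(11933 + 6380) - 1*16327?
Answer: -8880 + √18313 ≈ -8744.7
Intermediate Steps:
m = -16329 + √18313 (m = -2 + (√(11933 + 6380) - 1*16327) = -2 + (√18313 - 16327) = -2 + (-16327 + √18313) = -16329 + √18313 ≈ -16194.)
m + 7449 = (-16329 + √18313) + 7449 = -8880 + √18313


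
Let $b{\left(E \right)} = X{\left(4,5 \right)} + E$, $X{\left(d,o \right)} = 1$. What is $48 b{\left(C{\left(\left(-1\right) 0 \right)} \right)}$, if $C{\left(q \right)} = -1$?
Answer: $0$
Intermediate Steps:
$b{\left(E \right)} = 1 + E$
$48 b{\left(C{\left(\left(-1\right) 0 \right)} \right)} = 48 \left(1 - 1\right) = 48 \cdot 0 = 0$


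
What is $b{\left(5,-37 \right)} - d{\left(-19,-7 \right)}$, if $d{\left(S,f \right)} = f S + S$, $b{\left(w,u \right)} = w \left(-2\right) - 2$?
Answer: $-126$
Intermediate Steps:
$b{\left(w,u \right)} = -2 - 2 w$ ($b{\left(w,u \right)} = - 2 w - 2 = -2 - 2 w$)
$d{\left(S,f \right)} = S + S f$ ($d{\left(S,f \right)} = S f + S = S + S f$)
$b{\left(5,-37 \right)} - d{\left(-19,-7 \right)} = \left(-2 - 10\right) - - 19 \left(1 - 7\right) = \left(-2 - 10\right) - \left(-19\right) \left(-6\right) = -12 - 114 = -126$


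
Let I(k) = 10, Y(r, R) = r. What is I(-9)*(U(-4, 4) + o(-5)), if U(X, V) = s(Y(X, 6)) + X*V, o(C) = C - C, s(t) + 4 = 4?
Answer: -160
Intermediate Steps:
s(t) = 0 (s(t) = -4 + 4 = 0)
o(C) = 0
U(X, V) = V*X (U(X, V) = 0 + X*V = 0 + V*X = V*X)
I(-9)*(U(-4, 4) + o(-5)) = 10*(4*(-4) + 0) = 10*(-16 + 0) = 10*(-16) = -160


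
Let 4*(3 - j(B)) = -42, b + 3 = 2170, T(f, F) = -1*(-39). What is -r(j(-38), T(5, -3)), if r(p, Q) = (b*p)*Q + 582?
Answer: -2283015/2 ≈ -1.1415e+6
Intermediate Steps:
T(f, F) = 39
b = 2167 (b = -3 + 2170 = 2167)
j(B) = 27/2 (j(B) = 3 - ¼*(-42) = 3 + 21/2 = 27/2)
r(p, Q) = 582 + 2167*Q*p (r(p, Q) = (2167*p)*Q + 582 = 2167*Q*p + 582 = 582 + 2167*Q*p)
-r(j(-38), T(5, -3)) = -(582 + 2167*39*(27/2)) = -(582 + 2281851/2) = -1*2283015/2 = -2283015/2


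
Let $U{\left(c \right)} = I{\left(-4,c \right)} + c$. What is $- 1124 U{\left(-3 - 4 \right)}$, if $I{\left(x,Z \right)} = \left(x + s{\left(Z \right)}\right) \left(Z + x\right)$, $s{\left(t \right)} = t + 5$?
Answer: $-66316$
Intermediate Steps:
$s{\left(t \right)} = 5 + t$
$I{\left(x,Z \right)} = \left(Z + x\right) \left(5 + Z + x\right)$ ($I{\left(x,Z \right)} = \left(x + \left(5 + Z\right)\right) \left(Z + x\right) = \left(5 + Z + x\right) \left(Z + x\right) = \left(Z + x\right) \left(5 + Z + x\right)$)
$U{\left(c \right)} = -4 - 7 c + c \left(5 + c\right)$ ($U{\left(c \right)} = \left(\left(-4\right)^{2} + c \left(-4\right) + c \left(5 + c\right) - 4 \left(5 + c\right)\right) + c = \left(16 - 4 c + c \left(5 + c\right) - \left(20 + 4 c\right)\right) + c = \left(-4 - 8 c + c \left(5 + c\right)\right) + c = -4 - 7 c + c \left(5 + c\right)$)
$- 1124 U{\left(-3 - 4 \right)} = - 1124 \left(-4 + \left(-3 - 4\right)^{2} - 2 \left(-3 - 4\right)\right) = - 1124 \left(-4 + \left(-7\right)^{2} - -14\right) = - 1124 \left(-4 + 49 + 14\right) = \left(-1124\right) 59 = -66316$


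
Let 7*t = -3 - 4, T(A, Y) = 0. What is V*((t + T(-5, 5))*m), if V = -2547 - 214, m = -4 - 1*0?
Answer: -11044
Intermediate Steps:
t = -1 (t = (-3 - 4)/7 = (1/7)*(-7) = -1)
m = -4 (m = -4 + 0 = -4)
V = -2761
V*((t + T(-5, 5))*m) = -2761*(-1 + 0)*(-4) = -(-2761)*(-4) = -2761*4 = -11044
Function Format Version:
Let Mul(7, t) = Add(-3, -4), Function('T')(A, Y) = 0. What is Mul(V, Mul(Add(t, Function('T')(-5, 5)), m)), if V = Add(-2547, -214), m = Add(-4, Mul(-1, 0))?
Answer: -11044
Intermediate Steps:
t = -1 (t = Mul(Rational(1, 7), Add(-3, -4)) = Mul(Rational(1, 7), -7) = -1)
m = -4 (m = Add(-4, 0) = -4)
V = -2761
Mul(V, Mul(Add(t, Function('T')(-5, 5)), m)) = Mul(-2761, Mul(Add(-1, 0), -4)) = Mul(-2761, Mul(-1, -4)) = Mul(-2761, 4) = -11044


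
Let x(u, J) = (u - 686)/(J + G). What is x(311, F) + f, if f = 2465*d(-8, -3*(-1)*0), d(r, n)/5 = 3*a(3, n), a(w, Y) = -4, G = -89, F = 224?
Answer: -1331125/9 ≈ -1.4790e+5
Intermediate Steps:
x(u, J) = (-686 + u)/(-89 + J) (x(u, J) = (u - 686)/(J - 89) = (-686 + u)/(-89 + J))
d(r, n) = -60 (d(r, n) = 5*(3*(-4)) = 5*(-12) = -60)
f = -147900 (f = 2465*(-60) = -147900)
x(311, F) + f = (-686 + 311)/(-89 + 224) - 147900 = -375/135 - 147900 = (1/135)*(-375) - 147900 = -25/9 - 147900 = -1331125/9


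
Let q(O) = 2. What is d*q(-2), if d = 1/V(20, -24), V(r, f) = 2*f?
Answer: -1/24 ≈ -0.041667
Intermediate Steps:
d = -1/48 (d = 1/(2*(-24)) = 1/(-48) = -1/48 ≈ -0.020833)
d*q(-2) = -1/48*2 = -1/24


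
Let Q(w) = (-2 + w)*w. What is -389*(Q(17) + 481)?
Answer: -286304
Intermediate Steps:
Q(w) = w*(-2 + w)
-389*(Q(17) + 481) = -389*(17*(-2 + 17) + 481) = -389*(17*15 + 481) = -389*(255 + 481) = -389*736 = -286304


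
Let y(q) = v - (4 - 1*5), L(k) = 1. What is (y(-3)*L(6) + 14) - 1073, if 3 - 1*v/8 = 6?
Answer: -1082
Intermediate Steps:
v = -24 (v = 24 - 8*6 = 24 - 48 = -24)
y(q) = -23 (y(q) = -24 - (4 - 1*5) = -24 - (4 - 5) = -24 - 1*(-1) = -24 + 1 = -23)
(y(-3)*L(6) + 14) - 1073 = (-23*1 + 14) - 1073 = (-23 + 14) - 1073 = -9 - 1073 = -1082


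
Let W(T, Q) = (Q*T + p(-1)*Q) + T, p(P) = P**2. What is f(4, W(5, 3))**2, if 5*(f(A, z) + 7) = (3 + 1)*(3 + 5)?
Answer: 9/25 ≈ 0.36000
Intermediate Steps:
W(T, Q) = Q + T + Q*T (W(T, Q) = (Q*T + (-1)**2*Q) + T = (Q*T + 1*Q) + T = (Q*T + Q) + T = (Q + Q*T) + T = Q + T + Q*T)
f(A, z) = -3/5 (f(A, z) = -7 + ((3 + 1)*(3 + 5))/5 = -7 + (4*8)/5 = -7 + (1/5)*32 = -7 + 32/5 = -3/5)
f(4, W(5, 3))**2 = (-3/5)**2 = 9/25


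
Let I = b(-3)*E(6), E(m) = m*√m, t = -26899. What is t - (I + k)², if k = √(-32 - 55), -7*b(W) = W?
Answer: -1315732/49 - 108*I*√58/7 ≈ -26852.0 - 117.5*I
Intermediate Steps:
b(W) = -W/7
E(m) = m^(3/2)
I = 18*√6/7 (I = (-⅐*(-3))*6^(3/2) = 3*(6*√6)/7 = 18*√6/7 ≈ 6.2987)
k = I*√87 (k = √(-87) = I*√87 ≈ 9.3274*I)
t - (I + k)² = -26899 - (18*√6/7 + I*√87)²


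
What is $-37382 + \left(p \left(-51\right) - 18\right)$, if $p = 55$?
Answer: $-40205$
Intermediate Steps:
$-37382 + \left(p \left(-51\right) - 18\right) = -37382 + \left(55 \left(-51\right) - 18\right) = -37382 - 2823 = -40205$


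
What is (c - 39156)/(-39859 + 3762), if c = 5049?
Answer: 34107/36097 ≈ 0.94487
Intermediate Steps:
(c - 39156)/(-39859 + 3762) = (5049 - 39156)/(-39859 + 3762) = -34107/(-36097) = -34107*(-1/36097) = 34107/36097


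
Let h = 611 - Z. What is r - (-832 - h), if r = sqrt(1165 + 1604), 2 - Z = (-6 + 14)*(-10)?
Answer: 1361 + sqrt(2769) ≈ 1413.6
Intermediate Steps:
Z = 82 (Z = 2 - (-6 + 14)*(-10) = 2 - 8*(-10) = 2 - 1*(-80) = 2 + 80 = 82)
r = sqrt(2769) ≈ 52.621
h = 529 (h = 611 - 1*82 = 611 - 82 = 529)
r - (-832 - h) = sqrt(2769) - (-832 - 1*529) = sqrt(2769) - (-832 - 529) = sqrt(2769) - 1*(-1361) = sqrt(2769) + 1361 = 1361 + sqrt(2769)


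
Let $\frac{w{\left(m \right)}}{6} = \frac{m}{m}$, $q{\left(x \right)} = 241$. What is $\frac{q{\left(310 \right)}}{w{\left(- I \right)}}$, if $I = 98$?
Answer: $\frac{241}{6} \approx 40.167$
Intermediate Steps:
$w{\left(m \right)} = 6$ ($w{\left(m \right)} = 6 \frac{m}{m} = 6 \cdot 1 = 6$)
$\frac{q{\left(310 \right)}}{w{\left(- I \right)}} = \frac{241}{6}$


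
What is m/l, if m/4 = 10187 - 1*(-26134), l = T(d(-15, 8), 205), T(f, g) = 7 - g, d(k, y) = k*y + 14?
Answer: -24214/33 ≈ -733.76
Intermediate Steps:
d(k, y) = 14 + k*y
l = -198 (l = 7 - 1*205 = 7 - 205 = -198)
m = 145284 (m = 4*(10187 - 1*(-26134)) = 4*(10187 + 26134) = 4*36321 = 145284)
m/l = 145284/(-198) = 145284*(-1/198) = -24214/33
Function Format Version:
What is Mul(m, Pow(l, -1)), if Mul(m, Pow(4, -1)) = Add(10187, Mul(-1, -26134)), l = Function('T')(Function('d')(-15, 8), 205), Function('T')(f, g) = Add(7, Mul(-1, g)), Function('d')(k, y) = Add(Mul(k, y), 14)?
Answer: Rational(-24214, 33) ≈ -733.76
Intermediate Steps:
Function('d')(k, y) = Add(14, Mul(k, y))
l = -198 (l = Add(7, Mul(-1, 205)) = Add(7, -205) = -198)
m = 145284 (m = Mul(4, Add(10187, Mul(-1, -26134))) = Mul(4, Add(10187, 26134)) = Mul(4, 36321) = 145284)
Mul(m, Pow(l, -1)) = Mul(145284, Pow(-198, -1)) = Mul(145284, Rational(-1, 198)) = Rational(-24214, 33)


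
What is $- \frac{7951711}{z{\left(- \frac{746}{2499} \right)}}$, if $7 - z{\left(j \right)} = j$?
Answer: $- \frac{19871325789}{18239} \approx -1.0895 \cdot 10^{6}$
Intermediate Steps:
$z{\left(j \right)} = 7 - j$
$- \frac{7951711}{z{\left(- \frac{746}{2499} \right)}} = - \frac{7951711}{7 - - \frac{746}{2499}} = - \frac{7951711}{7 + \frac{746}{2499}} = - \frac{7951711}{\frac{18239}{2499}} = \left(-7951711\right) \frac{2499}{18239} = - \frac{19871325789}{18239}$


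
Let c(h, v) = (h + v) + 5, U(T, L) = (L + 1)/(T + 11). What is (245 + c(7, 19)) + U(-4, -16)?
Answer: 1917/7 ≈ 273.86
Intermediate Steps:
U(T, L) = (1 + L)/(11 + T)
c(h, v) = 5 + h + v
(245 + c(7, 19)) + U(-4, -16) = (245 + (5 + 7 + 19)) + (1 - 16)/(11 - 4) = (245 + 31) - 15/7 = 276 + (⅐)*(-15) = 276 - 15/7 = 1917/7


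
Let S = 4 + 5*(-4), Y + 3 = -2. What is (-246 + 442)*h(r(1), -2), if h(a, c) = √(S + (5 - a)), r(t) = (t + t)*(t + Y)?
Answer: 196*I*√3 ≈ 339.48*I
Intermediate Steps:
Y = -5 (Y = -3 - 2 = -5)
S = -16 (S = 4 - 20 = -16)
r(t) = 2*t*(-5 + t) (r(t) = (t + t)*(t - 5) = (2*t)*(-5 + t) = 2*t*(-5 + t))
h(a, c) = √(-11 - a) (h(a, c) = √(-16 + (5 - a)) = √(-11 - a))
(-246 + 442)*h(r(1), -2) = (-246 + 442)*√(-11 - 2*(-5 + 1)) = 196*√(-11 - 2*(-4)) = 196*√(-11 - 1*(-8)) = 196*√(-11 + 8) = 196*√(-3) = 196*(I*√3) = 196*I*√3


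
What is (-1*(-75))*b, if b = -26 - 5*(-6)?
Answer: 300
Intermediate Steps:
b = 4 (b = -26 + 30 = 4)
(-1*(-75))*b = -1*(-75)*4 = 75*4 = 300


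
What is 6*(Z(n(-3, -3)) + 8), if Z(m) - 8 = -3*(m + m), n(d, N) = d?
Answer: 204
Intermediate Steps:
Z(m) = 8 - 6*m (Z(m) = 8 - 3*(m + m) = 8 - 6*m)
6*(Z(n(-3, -3)) + 8) = 6*((8 - 6*(-3)) + 8) = 6*((8 + 18) + 8) = 6*(26 + 8) = 6*34 = 204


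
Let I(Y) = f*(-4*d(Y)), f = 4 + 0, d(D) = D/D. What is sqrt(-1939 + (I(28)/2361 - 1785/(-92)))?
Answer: I*sqrt(22642241599965)/108606 ≈ 43.813*I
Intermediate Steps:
d(D) = 1
f = 4
I(Y) = -16 (I(Y) = 4*(-4*1) = 4*(-4) = -16)
sqrt(-1939 + (I(28)/2361 - 1785/(-92))) = sqrt(-1939 + (-16/2361 - 1785/(-92))) = sqrt(-1939 + (-16*1/2361 - 1785*(-1/92))) = sqrt(-1939 + (-16/2361 + 1785/92)) = sqrt(-1939 + 4212913/217212) = sqrt(-416961155/217212) = I*sqrt(22642241599965)/108606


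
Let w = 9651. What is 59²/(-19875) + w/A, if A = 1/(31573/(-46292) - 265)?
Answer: -2359106919777077/920053500 ≈ -2.5641e+6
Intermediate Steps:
A = -46292/12298953 (A = 1/(31573*(-1/46292) - 265) = 1/(-31573/46292 - 265) = 1/(-12298953/46292) = -46292/12298953 ≈ -0.0037639)
59²/(-19875) + w/A = 59²/(-19875) + 9651/(-46292/12298953) = 3481*(-1/19875) + 9651*(-12298953/46292) = -3481/19875 - 118697195403/46292 = -2359106919777077/920053500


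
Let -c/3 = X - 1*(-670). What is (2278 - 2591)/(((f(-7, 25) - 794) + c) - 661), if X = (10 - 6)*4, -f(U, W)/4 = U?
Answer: 313/3485 ≈ 0.089813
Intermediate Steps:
f(U, W) = -4*U
X = 16 (X = 4*4 = 16)
c = -2058 (c = -3*(16 - 1*(-670)) = -3*(16 + 670) = -3*686 = -2058)
(2278 - 2591)/(((f(-7, 25) - 794) + c) - 661) = (2278 - 2591)/(((-4*(-7) - 794) - 2058) - 661) = -313/(((28 - 794) - 2058) - 661) = -313/((-766 - 2058) - 661) = -313/(-2824 - 661) = -313/(-3485) = -313*(-1/3485) = 313/3485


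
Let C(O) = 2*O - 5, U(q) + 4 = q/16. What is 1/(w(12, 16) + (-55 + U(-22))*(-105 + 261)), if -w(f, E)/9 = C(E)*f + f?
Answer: -2/24885 ≈ -8.0370e-5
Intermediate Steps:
U(q) = -4 + q/16
C(O) = -5 + 2*O
w(f, E) = -9*f - 9*f*(-5 + 2*E) (w(f, E) = -9*((-5 + 2*E)*f + f) = -9*(f*(-5 + 2*E) + f) = -9*(f + f*(-5 + 2*E)) = -9*f - 9*f*(-5 + 2*E))
1/(w(12, 16) + (-55 + U(-22))*(-105 + 261)) = 1/(18*12*(2 - 1*16) + (-55 + (-4 + (1/16)*(-22)))*(-105 + 261)) = 1/(18*12*(2 - 16) + (-55 + (-4 - 11/8))*156) = 1/(18*12*(-14) + (-55 - 43/8)*156) = 1/(-3024 - 483/8*156) = 1/(-3024 - 18837/2) = 1/(-24885/2) = -2/24885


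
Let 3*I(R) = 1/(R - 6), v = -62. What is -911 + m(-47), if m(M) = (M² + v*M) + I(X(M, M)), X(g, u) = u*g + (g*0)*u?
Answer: 27837109/6609 ≈ 4212.0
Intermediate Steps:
X(g, u) = g*u (X(g, u) = g*u + 0*u = g*u + 0 = g*u)
I(R) = 1/(3*(-6 + R)) (I(R) = 1/(3*(R - 6)) = 1/(3*(-6 + R)))
m(M) = M² - 62*M + 1/(3*(-6 + M²)) (m(M) = (M² - 62*M) + 1/(3*(-6 + M*M)) = (M² - 62*M) + 1/(3*(-6 + M²)) = M² - 62*M + 1/(3*(-6 + M²)))
-911 + m(-47) = -911 + (⅓ - 47*(-62 - 47)*(-6 + (-47)²))/(-6 + (-47)²) = -911 + (⅓ - 47*(-109)*(-6 + 2209))/(-6 + 2209) = -911 + (⅓ - 47*(-109)*2203)/2203 = -911 + (⅓ + 11285969)/2203 = -911 + (1/2203)*(33857908/3) = -911 + 33857908/6609 = 27837109/6609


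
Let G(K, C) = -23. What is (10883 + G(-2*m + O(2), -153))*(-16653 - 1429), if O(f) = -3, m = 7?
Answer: -196370520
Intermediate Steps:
(10883 + G(-2*m + O(2), -153))*(-16653 - 1429) = (10883 - 23)*(-16653 - 1429) = 10860*(-18082) = -196370520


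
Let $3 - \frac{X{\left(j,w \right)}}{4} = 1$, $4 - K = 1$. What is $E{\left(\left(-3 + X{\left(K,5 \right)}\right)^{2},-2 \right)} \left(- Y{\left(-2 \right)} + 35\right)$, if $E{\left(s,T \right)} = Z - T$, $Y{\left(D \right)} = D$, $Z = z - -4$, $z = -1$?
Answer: $185$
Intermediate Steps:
$K = 3$ ($K = 4 - 1 = 3$)
$X{\left(j,w \right)} = 8$ ($X{\left(j,w \right)} = 12 - 4 = 8$)
$Z = 3$ ($Z = -1 - -4 = -1 + 4 = 3$)
$E{\left(s,T \right)} = 3 - T$
$E{\left(\left(-3 + X{\left(K,5 \right)}\right)^{2},-2 \right)} \left(- Y{\left(-2 \right)} + 35\right) = \left(3 - -2\right) \left(\left(-1\right) \left(-2\right) + 35\right) = \left(3 + 2\right) \left(2 + 35\right) = 5 \cdot 37 = 185$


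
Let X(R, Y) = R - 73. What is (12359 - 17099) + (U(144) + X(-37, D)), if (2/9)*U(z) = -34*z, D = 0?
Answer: -26882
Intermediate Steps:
X(R, Y) = -73 + R
U(z) = -153*z (U(z) = 9*(-34*z)/2 = -153*z)
(12359 - 17099) + (U(144) + X(-37, D)) = (12359 - 17099) + (-153*144 + (-73 - 37)) = -4740 + (-22032 - 110) = -4740 - 22142 = -26882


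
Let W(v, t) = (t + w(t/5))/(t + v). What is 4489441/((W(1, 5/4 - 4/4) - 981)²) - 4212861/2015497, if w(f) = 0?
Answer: 124895367512449/48471122700352 ≈ 2.5767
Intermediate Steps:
W(v, t) = t/(t + v) (W(v, t) = (t + 0)/(t + v) = t/(t + v))
4489441/((W(1, 5/4 - 4/4) - 981)²) - 4212861/2015497 = 4489441/(((5/4 - 4/4)/((5/4 - 4/4) + 1) - 981)²) - 4212861/2015497 = 4489441/(((5*(¼) - 4*¼)/((5*(¼) - 4*¼) + 1) - 981)²) - 4212861*1/2015497 = 4489441/(((5/4 - 1)/((5/4 - 1) + 1) - 981)²) - 4212861/2015497 = 4489441/((1/(4*(¼ + 1)) - 981)²) - 4212861/2015497 = 4489441/((1/(4*(5/4)) - 981)²) - 4212861/2015497 = 4489441/(((¼)*(⅘) - 981)²) - 4212861/2015497 = 4489441/((⅕ - 981)²) - 4212861/2015497 = 4489441/((-4904/5)²) - 4212861/2015497 = 4489441/(24049216/25) - 4212861/2015497 = 4489441*(25/24049216) - 4212861/2015497 = 112236025/24049216 - 4212861/2015497 = 124895367512449/48471122700352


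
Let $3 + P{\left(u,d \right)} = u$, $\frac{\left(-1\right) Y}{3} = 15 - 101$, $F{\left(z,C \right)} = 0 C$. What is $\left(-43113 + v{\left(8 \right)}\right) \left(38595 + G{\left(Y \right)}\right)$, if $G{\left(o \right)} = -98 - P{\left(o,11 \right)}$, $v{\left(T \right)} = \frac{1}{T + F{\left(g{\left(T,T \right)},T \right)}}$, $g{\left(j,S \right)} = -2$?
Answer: $- \frac{6594890263}{4} \approx -1.6487 \cdot 10^{9}$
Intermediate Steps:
$F{\left(z,C \right)} = 0$
$v{\left(T \right)} = \frac{1}{T}$ ($v{\left(T \right)} = \frac{1}{T + 0} = \frac{1}{T}$)
$Y = 258$ ($Y = - 3 \left(15 - 101\right) = \left(-3\right) \left(-86\right) = 258$)
$P{\left(u,d \right)} = -3 + u$
$G{\left(o \right)} = -95 - o$ ($G{\left(o \right)} = -98 - \left(-3 + o\right) = -95 - o$)
$\left(-43113 + v{\left(8 \right)}\right) \left(38595 + G{\left(Y \right)}\right) = \left(-43113 + \frac{1}{8}\right) \left(38595 - 353\right) = - \frac{344903 \left(38595 - 353\right)}{8} = \left(- \frac{344903}{8}\right) 38242 = - \frac{6594890263}{4}$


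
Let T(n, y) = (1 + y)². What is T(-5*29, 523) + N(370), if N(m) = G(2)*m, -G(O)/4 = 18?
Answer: 247936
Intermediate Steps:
G(O) = -72 (G(O) = -4*18 = -72)
N(m) = -72*m
T(-5*29, 523) + N(370) = (1 + 523)² - 72*370 = 524² - 26640 = 274576 - 26640 = 247936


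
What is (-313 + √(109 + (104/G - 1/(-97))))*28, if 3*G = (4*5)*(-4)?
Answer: -8764 + 14*√98898290/485 ≈ -8476.9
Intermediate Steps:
G = -80/3 (G = ((4*5)*(-4))/3 = (20*(-4))/3 = (⅓)*(-80) = -80/3 ≈ -26.667)
(-313 + √(109 + (104/G - 1/(-97))))*28 = (-313 + √(109 + (104/(-80/3) - 1/(-97))))*28 = (-313 + √(109 + (104*(-3/80) - 1*(-1/97))))*28 = (-313 + √(109 + (-39/10 + 1/97)))*28 = (-313 + √(109 - 3773/970))*28 = (-313 + √(101957/970))*28 = (-313 + √98898290/970)*28 = -8764 + 14*√98898290/485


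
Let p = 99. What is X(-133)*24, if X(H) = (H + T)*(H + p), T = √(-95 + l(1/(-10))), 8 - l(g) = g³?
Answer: 108528 - 2244*I*√7190/25 ≈ 1.0853e+5 - 7611.1*I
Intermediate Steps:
l(g) = 8 - g³
T = 11*I*√7190/100 (T = √(-95 + (8 - (1/(-10))³)) = √(-95 + (8 - (-⅒)³)) = √(-95 + (8 - 1*(-1/1000))) = √(-95 + (8 + 1/1000)) = √(-95 + 8001/1000) = √(-86999/1000) = 11*I*√7190/100 ≈ 9.3273*I)
X(H) = (99 + H)*(H + 11*I*√7190/100) (X(H) = (H + 11*I*√7190/100)*(H + 99) = (H + 11*I*√7190/100)*(99 + H) = (99 + H)*(H + 11*I*√7190/100))
X(-133)*24 = ((-133)² + 99*(-133) + 1089*I*√7190/100 + (11/100)*I*(-133)*√7190)*24 = (17689 - 13167 + 1089*I*√7190/100 - 1463*I*√7190/100)*24 = (4522 - 187*I*√7190/50)*24 = 108528 - 2244*I*√7190/25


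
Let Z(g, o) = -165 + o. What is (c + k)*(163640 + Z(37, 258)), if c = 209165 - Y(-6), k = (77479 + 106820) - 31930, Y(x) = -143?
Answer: 59218460241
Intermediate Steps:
k = 152369 (k = 184299 - 31930 = 152369)
c = 209308 (c = 209165 - 1*(-143) = 209165 + 143 = 209308)
(c + k)*(163640 + Z(37, 258)) = (209308 + 152369)*(163640 + (-165 + 258)) = 361677*(163640 + 93) = 361677*163733 = 59218460241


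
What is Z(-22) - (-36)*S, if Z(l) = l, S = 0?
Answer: -22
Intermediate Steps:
Z(-22) - (-36)*S = -22 - (-36)*0 = -22 - 1*0 = -22 + 0 = -22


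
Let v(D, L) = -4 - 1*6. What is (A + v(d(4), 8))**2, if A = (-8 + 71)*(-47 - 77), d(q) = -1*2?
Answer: 61183684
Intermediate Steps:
d(q) = -2
v(D, L) = -10 (v(D, L) = -4 - 6 = -10)
A = -7812 (A = 63*(-124) = -7812)
(A + v(d(4), 8))**2 = (-7812 - 10)**2 = (-7822)**2 = 61183684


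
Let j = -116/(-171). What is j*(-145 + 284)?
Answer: 16124/171 ≈ 94.292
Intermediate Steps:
j = 116/171 (j = -116*(-1/171) = 116/171 ≈ 0.67836)
j*(-145 + 284) = 116*(-145 + 284)/171 = (116/171)*139 = 16124/171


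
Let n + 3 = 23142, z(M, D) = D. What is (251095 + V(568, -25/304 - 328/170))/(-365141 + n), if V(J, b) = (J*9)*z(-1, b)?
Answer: -777820991/1104666460 ≈ -0.70412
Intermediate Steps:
n = 23139 (n = -3 + 23142 = 23139)
V(J, b) = 9*J*b (V(J, b) = (J*9)*b = (9*J)*b = 9*J*b)
(251095 + V(568, -25/304 - 328/170))/(-365141 + n) = (251095 + 9*568*(-25/304 - 328/170))/(-365141 + 23139) = (251095 + 9*568*(-25*1/304 - 328*1/170))/(-342002) = (251095 + 9*568*(-25/304 - 164/85))*(-1/342002) = (251095 + 9*568*(-51981/25840))*(-1/342002) = (251095 - 33215859/3230)*(-1/342002) = (777820991/3230)*(-1/342002) = -777820991/1104666460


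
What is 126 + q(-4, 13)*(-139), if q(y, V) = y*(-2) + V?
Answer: -2793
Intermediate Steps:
q(y, V) = V - 2*y (q(y, V) = -2*y + V = V - 2*y)
126 + q(-4, 13)*(-139) = 126 + (13 - 2*(-4))*(-139) = 126 + (13 + 8)*(-139) = 126 + 21*(-139) = 126 - 2919 = -2793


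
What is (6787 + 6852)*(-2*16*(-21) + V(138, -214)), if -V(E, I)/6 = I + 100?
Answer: 18494484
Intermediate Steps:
V(E, I) = -600 - 6*I (V(E, I) = -6*(I + 100) = -6*(100 + I) = -600 - 6*I)
(6787 + 6852)*(-2*16*(-21) + V(138, -214)) = (6787 + 6852)*(-2*16*(-21) + (-600 - 6*(-214))) = 13639*(-32*(-21) + (-600 + 1284)) = 13639*(672 + 684) = 13639*1356 = 18494484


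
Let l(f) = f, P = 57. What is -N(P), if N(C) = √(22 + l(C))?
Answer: -√79 ≈ -8.8882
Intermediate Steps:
N(C) = √(22 + C)
-N(P) = -√(22 + 57) = -√79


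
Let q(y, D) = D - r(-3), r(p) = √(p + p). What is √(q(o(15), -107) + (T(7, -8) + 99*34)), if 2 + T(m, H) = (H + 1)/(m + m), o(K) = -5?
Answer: √(13026 - 4*I*√6)/2 ≈ 57.066 - 0.021462*I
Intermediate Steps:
r(p) = √2*√p (r(p) = √(2*p) = √2*√p)
T(m, H) = -2 + (1 + H)/(2*m) (T(m, H) = -2 + (H + 1)/(m + m) = -2 + (1 + H)/((2*m)) = -2 + (1 + H)*(1/(2*m)) = -2 + (1 + H)/(2*m))
q(y, D) = D - I*√6 (q(y, D) = D - √2*√(-3) = D - √2*I*√3 = D - I*√6)
√(q(o(15), -107) + (T(7, -8) + 99*34)) = √((-107 - I*√6) + ((½)*(1 - 8 - 4*7)/7 + 99*34)) = √((-107 - I*√6) + ((½)*(⅐)*(1 - 8 - 28) + 3366)) = √((-107 - I*√6) + ((½)*(⅐)*(-35) + 3366)) = √((-107 - I*√6) + (-5/2 + 3366)) = √((-107 - I*√6) + 6727/2) = √(6513/2 - I*√6)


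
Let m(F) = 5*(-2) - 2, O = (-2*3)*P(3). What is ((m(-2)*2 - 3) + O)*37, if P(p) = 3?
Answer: -1665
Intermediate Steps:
O = -18 (O = -2*3*3 = -6*3 = -18)
m(F) = -12 (m(F) = -10 - 2 = -12)
((m(-2)*2 - 3) + O)*37 = ((-12*2 - 3) - 18)*37 = ((-24 - 3) - 18)*37 = (-27 - 18)*37 = -45*37 = -1665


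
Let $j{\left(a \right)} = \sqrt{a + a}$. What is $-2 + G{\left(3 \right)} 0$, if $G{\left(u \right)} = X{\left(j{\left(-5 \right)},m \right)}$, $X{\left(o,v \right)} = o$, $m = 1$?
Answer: $-2$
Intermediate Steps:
$j{\left(a \right)} = \sqrt{2} \sqrt{a}$ ($j{\left(a \right)} = \sqrt{2 a} = \sqrt{2} \sqrt{a}$)
$G{\left(u \right)} = i \sqrt{10}$ ($G{\left(u \right)} = \sqrt{2} \sqrt{-5} = \sqrt{2} i \sqrt{5} = i \sqrt{10}$)
$-2 + G{\left(3 \right)} 0 = -2 + i \sqrt{10} \cdot 0 = -2 + 0 = -2$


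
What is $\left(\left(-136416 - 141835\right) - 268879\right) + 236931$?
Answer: $-310199$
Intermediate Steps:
$\left(\left(-136416 - 141835\right) - 268879\right) + 236931 = \left(-278251 - 268879\right) + 236931 = -547130 + 236931 = -310199$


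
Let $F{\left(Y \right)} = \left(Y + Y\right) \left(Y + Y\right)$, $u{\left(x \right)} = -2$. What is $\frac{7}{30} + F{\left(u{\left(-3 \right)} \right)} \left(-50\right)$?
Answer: $- \frac{23993}{30} \approx -799.77$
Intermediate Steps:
$F{\left(Y \right)} = 4 Y^{2}$ ($F{\left(Y \right)} = 2 Y 2 Y = 4 Y^{2}$)
$\frac{7}{30} + F{\left(u{\left(-3 \right)} \right)} \left(-50\right) = \frac{7}{30} + 4 \left(-2\right)^{2} \left(-50\right) = 7 \cdot \frac{1}{30} + 4 \cdot 4 \left(-50\right) = \frac{7}{30} + 16 \left(-50\right) = \frac{7}{30} - 800 = - \frac{23993}{30}$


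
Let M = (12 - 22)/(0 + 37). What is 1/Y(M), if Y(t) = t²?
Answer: 1369/100 ≈ 13.690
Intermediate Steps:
M = -10/37 ≈ -0.27027
1/Y(M) = 1/((-10/37)²) = 1/(100/1369) = 1369/100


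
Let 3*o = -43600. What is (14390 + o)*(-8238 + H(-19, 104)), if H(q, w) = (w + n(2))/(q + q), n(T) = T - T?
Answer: 67326820/57 ≈ 1.1812e+6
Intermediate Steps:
o = -43600/3 (o = (⅓)*(-43600) = -43600/3 ≈ -14533.)
n(T) = 0
H(q, w) = w/(2*q) (H(q, w) = (w + 0)/(q + q) = w/((2*q)) = w*(1/(2*q)) = w/(2*q))
(14390 + o)*(-8238 + H(-19, 104)) = (14390 - 43600/3)*(-8238 + (½)*104/(-19)) = -430*(-8238 + (½)*104*(-1/19))/3 = -430*(-8238 - 52/19)/3 = -430/3*(-156574/19) = 67326820/57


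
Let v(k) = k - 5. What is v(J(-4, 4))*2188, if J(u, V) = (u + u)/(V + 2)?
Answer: -41572/3 ≈ -13857.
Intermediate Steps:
J(u, V) = 2*u/(2 + V) (J(u, V) = (2*u)/(2 + V) = 2*u/(2 + V))
v(k) = -5 + k
v(J(-4, 4))*2188 = (-5 + 2*(-4)/(2 + 4))*2188 = (-5 + 2*(-4)/6)*2188 = (-5 + 2*(-4)*(1/6))*2188 = (-5 - 4/3)*2188 = -19/3*2188 = -41572/3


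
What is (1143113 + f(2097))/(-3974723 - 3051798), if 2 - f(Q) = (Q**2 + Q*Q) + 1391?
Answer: 7653094/7026521 ≈ 1.0892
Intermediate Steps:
f(Q) = -1389 - 2*Q**2 (f(Q) = 2 - ((Q**2 + Q*Q) + 1391) = 2 - ((Q**2 + Q**2) + 1391) = 2 - (2*Q**2 + 1391) = 2 - (1391 + 2*Q**2) = 2 + (-1391 - 2*Q**2) = -1389 - 2*Q**2)
(1143113 + f(2097))/(-3974723 - 3051798) = (1143113 + (-1389 - 2*2097**2))/(-3974723 - 3051798) = (1143113 + (-1389 - 2*4397409))/(-7026521) = (1143113 + (-1389 - 8794818))*(-1/7026521) = (1143113 - 8796207)*(-1/7026521) = -7653094*(-1/7026521) = 7653094/7026521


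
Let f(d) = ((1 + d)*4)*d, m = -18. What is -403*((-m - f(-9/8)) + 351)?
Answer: -2375685/16 ≈ -1.4848e+5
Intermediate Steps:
f(d) = d*(4 + 4*d) (f(d) = (4 + 4*d)*d = d*(4 + 4*d))
-403*((-m - f(-9/8)) + 351) = -403*((-1*(-18) - 4*(-9/8)*(1 - 9/8)) + 351) = -403*((18 - 4*(-9*⅛)*(1 - 9*⅛)) + 351) = -403*((18 - 4*(-9)*(1 - 9/8)/8) + 351) = -403*((18 - 4*(-9)*(-1)/(8*8)) + 351) = -403*((18 - 1*9/16) + 351) = -403*((18 - 9/16) + 351) = -403*(279/16 + 351) = -403*5895/16 = -2375685/16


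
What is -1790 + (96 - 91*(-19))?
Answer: 35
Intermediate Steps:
-1790 + (96 - 91*(-19)) = -1790 + (96 + 1729) = -1790 + 1825 = 35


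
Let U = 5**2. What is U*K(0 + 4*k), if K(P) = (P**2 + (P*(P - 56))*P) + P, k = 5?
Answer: -349500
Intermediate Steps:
U = 25
K(P) = P + P**2 + P**2*(-56 + P) (K(P) = (P**2 + (P*(-56 + P))*P) + P = (P**2 + P**2*(-56 + P)) + P = P + P**2 + P**2*(-56 + P))
U*K(0 + 4*k) = 25*((0 + 4*5)*(1 + (0 + 4*5)**2 - 55*(0 + 4*5))) = 25*((0 + 20)*(1 + (0 + 20)**2 - 55*(0 + 20))) = 25*(20*(1 + 20**2 - 55*20)) = 25*(20*(1 + 400 - 1100)) = 25*(20*(-699)) = 25*(-13980) = -349500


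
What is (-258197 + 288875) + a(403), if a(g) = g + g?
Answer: 31484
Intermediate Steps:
a(g) = 2*g
(-258197 + 288875) + a(403) = (-258197 + 288875) + 2*403 = 30678 + 806 = 31484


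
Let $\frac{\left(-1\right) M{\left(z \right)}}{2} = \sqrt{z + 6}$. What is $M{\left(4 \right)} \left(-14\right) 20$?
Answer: $560 \sqrt{10} \approx 1770.9$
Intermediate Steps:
$M{\left(z \right)} = - 2 \sqrt{6 + z}$ ($M{\left(z \right)} = - 2 \sqrt{z + 6} = - 2 \sqrt{6 + z}$)
$M{\left(4 \right)} \left(-14\right) 20 = - 2 \sqrt{6 + 4} \left(-14\right) 20 = - 2 \sqrt{10} \left(-14\right) 20 = 28 \sqrt{10} \cdot 20 = 560 \sqrt{10}$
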